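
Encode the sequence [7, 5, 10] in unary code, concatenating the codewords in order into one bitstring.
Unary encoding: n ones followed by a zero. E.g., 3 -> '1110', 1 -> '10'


Encode each number as n ones followed by a terminating 0:
  7 -> 11111110 (8 bits)
  5 -> 111110 (6 bits)
  10 -> 11111111110 (11 bits)
Total length = 8 + 6 + 11 = 25 bits.

Unary([7, 5, 10]) = 1111111011111011111111110 (25 bits)


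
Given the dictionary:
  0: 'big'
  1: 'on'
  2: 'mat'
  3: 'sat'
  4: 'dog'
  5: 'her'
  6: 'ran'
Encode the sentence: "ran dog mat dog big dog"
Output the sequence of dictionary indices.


Look up each word in the dictionary:
  'ran' -> 6
  'dog' -> 4
  'mat' -> 2
  'dog' -> 4
  'big' -> 0
  'dog' -> 4

Encoded: [6, 4, 2, 4, 0, 4]


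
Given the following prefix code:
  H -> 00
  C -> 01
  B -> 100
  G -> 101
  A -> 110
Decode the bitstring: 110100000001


Decoding step by step:
Bits 110 -> A
Bits 100 -> B
Bits 00 -> H
Bits 00 -> H
Bits 01 -> C


Decoded message: ABHHC


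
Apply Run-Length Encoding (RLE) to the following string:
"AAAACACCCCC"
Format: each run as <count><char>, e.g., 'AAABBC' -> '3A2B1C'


Scanning runs left to right:
  i=0: run of 'A' x 4 -> '4A'
  i=4: run of 'C' x 1 -> '1C'
  i=5: run of 'A' x 1 -> '1A'
  i=6: run of 'C' x 5 -> '5C'

RLE = 4A1C1A5C


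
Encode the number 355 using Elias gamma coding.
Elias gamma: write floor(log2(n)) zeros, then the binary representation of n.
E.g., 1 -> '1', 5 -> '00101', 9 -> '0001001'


num_bits = floor(log2(355)) + 1 = 9
leading_zeros = num_bits - 1 = 8
binary(355) = 101100011

Elias gamma(355) = '00000000' + '101100011' = 00000000101100011 (17 bits)


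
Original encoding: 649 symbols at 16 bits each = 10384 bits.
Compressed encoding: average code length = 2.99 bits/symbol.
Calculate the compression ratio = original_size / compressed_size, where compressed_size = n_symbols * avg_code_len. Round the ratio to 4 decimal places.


original_size = n_symbols * orig_bits = 649 * 16 = 10384 bits
compressed_size = n_symbols * avg_code_len = 649 * 2.99 = 1940.51 bits
ratio = original_size / compressed_size = 10384 / 1940.51 = 5.3512

Compression ratio = 5.3512


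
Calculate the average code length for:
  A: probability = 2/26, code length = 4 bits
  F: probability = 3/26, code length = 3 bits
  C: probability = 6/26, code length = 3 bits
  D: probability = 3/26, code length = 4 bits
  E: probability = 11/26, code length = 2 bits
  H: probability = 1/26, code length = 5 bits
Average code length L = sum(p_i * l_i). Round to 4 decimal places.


Weighted contributions p_i * l_i:
  A: (2/26) * 4 = 8/26
  F: (3/26) * 3 = 9/26
  C: (6/26) * 3 = 18/26
  D: (3/26) * 4 = 12/26
  E: (11/26) * 2 = 22/26
  H: (1/26) * 5 = 5/26
Sum = (8 + 9 + 18 + 12 + 22 + 5)/26 = 74/26

L = 74/26 = 2.8462 bits/symbol


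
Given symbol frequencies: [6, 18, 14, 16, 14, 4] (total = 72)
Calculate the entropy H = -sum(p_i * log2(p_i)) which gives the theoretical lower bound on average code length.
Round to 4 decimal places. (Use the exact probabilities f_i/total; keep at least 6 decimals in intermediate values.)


Per-symbol terms -p_i * log2(p_i) with p_i = f_i/72:
  p = 6/72 = 0.083333: log2(p) = -3.584963, -p*log2(p) = 0.298747
  p = 18/72 = 0.250000: log2(p) = -2.000000, -p*log2(p) = 0.500000
  p = 14/72 = 0.194444: log2(p) = -2.362570, -p*log2(p) = 0.459389
  p = 16/72 = 0.222222: log2(p) = -2.169925, -p*log2(p) = 0.482206
  p = 14/72 = 0.194444: log2(p) = -2.362570, -p*log2(p) = 0.459389
  p = 4/72 = 0.055556: log2(p) = -4.169925, -p*log2(p) = 0.231663
H = 0.298747 + 0.500000 + 0.459389 + 0.482206 + 0.459389 + 0.231663 = 2.431394

H = 2.4314 bits/symbol


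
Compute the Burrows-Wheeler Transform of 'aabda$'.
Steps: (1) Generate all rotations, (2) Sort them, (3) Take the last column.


Rotations (sorted):
  0: $aabda -> last char: a
  1: a$aabd -> last char: d
  2: aabda$ -> last char: $
  3: abda$a -> last char: a
  4: bda$aa -> last char: a
  5: da$aab -> last char: b


BWT = ad$aab


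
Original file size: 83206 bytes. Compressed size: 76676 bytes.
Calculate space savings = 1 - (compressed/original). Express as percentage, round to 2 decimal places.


ratio = compressed/original = 76676/83206 = 0.92152
savings = 1 - ratio = 1 - 0.92152 = 0.07848
as a percentage: 0.07848 * 100 = 7.85%

Space savings = 1 - 76676/83206 = 7.85%


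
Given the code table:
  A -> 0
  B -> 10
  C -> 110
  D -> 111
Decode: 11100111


Decoding:
111 -> D
0 -> A
0 -> A
111 -> D


Result: DAAD


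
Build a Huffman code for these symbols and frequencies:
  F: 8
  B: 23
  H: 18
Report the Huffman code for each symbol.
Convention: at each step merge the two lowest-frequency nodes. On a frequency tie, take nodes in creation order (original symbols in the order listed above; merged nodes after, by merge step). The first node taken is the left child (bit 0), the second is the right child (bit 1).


Huffman tree construction:
Step 1: Merge F(8) + H(18) = 26
Step 2: Merge B(23) + (F+H)(26) = 49
Read each symbol's code off the tree from the root (left child = 0, right child = 1).

Codes:
  F: 10 (length 2)
  B: 0 (length 1)
  H: 11 (length 2)
Average code length: 75/49 = 1.5306 bits/symbol


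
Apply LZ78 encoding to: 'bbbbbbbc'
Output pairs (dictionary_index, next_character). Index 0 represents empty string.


LZ78 encoding steps:
Dictionary: {0: ''}
Step 1: w='' (idx 0), next='b' -> output (0, 'b'), add 'b' as idx 1
Step 2: w='b' (idx 1), next='b' -> output (1, 'b'), add 'bb' as idx 2
Step 3: w='bb' (idx 2), next='b' -> output (2, 'b'), add 'bbb' as idx 3
Step 4: w='b' (idx 1), next='c' -> output (1, 'c'), add 'bc' as idx 4


Encoded: [(0, 'b'), (1, 'b'), (2, 'b'), (1, 'c')]


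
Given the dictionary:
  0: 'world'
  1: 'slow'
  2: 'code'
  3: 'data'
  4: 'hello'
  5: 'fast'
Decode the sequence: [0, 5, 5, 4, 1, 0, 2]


Look up each index in the dictionary:
  0 -> 'world'
  5 -> 'fast'
  5 -> 'fast'
  4 -> 'hello'
  1 -> 'slow'
  0 -> 'world'
  2 -> 'code'

Decoded: "world fast fast hello slow world code"


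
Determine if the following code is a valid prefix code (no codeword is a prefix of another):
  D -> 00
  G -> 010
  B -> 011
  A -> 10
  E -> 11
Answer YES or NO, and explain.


Checking each pair (does one codeword prefix another?):
  D='00' vs G='010': no prefix
  D='00' vs B='011': no prefix
  D='00' vs A='10': no prefix
  D='00' vs E='11': no prefix
  G='010' vs D='00': no prefix
  G='010' vs B='011': no prefix
  G='010' vs A='10': no prefix
  G='010' vs E='11': no prefix
  B='011' vs D='00': no prefix
  B='011' vs G='010': no prefix
  B='011' vs A='10': no prefix
  B='011' vs E='11': no prefix
  A='10' vs D='00': no prefix
  A='10' vs G='010': no prefix
  A='10' vs B='011': no prefix
  A='10' vs E='11': no prefix
  E='11' vs D='00': no prefix
  E='11' vs G='010': no prefix
  E='11' vs B='011': no prefix
  E='11' vs A='10': no prefix
No violation found over all pairs.

YES -- this is a valid prefix code. No codeword is a prefix of any other codeword.


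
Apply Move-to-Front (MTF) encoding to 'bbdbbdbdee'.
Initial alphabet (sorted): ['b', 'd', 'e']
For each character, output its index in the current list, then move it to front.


MTF encoding:
'b': index 0 in ['b', 'd', 'e'] -> ['b', 'd', 'e']
'b': index 0 in ['b', 'd', 'e'] -> ['b', 'd', 'e']
'd': index 1 in ['b', 'd', 'e'] -> ['d', 'b', 'e']
'b': index 1 in ['d', 'b', 'e'] -> ['b', 'd', 'e']
'b': index 0 in ['b', 'd', 'e'] -> ['b', 'd', 'e']
'd': index 1 in ['b', 'd', 'e'] -> ['d', 'b', 'e']
'b': index 1 in ['d', 'b', 'e'] -> ['b', 'd', 'e']
'd': index 1 in ['b', 'd', 'e'] -> ['d', 'b', 'e']
'e': index 2 in ['d', 'b', 'e'] -> ['e', 'd', 'b']
'e': index 0 in ['e', 'd', 'b'] -> ['e', 'd', 'b']


Output: [0, 0, 1, 1, 0, 1, 1, 1, 2, 0]


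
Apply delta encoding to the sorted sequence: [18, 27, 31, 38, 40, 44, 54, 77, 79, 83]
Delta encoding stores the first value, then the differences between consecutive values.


First value: 18
Deltas:
  27 - 18 = 9
  31 - 27 = 4
  38 - 31 = 7
  40 - 38 = 2
  44 - 40 = 4
  54 - 44 = 10
  77 - 54 = 23
  79 - 77 = 2
  83 - 79 = 4


Delta encoded: [18, 9, 4, 7, 2, 4, 10, 23, 2, 4]


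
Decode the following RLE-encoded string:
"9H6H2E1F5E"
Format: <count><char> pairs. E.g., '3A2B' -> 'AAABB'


Expanding each <count><char> pair:
  9H -> 'HHHHHHHHH'
  6H -> 'HHHHHH'
  2E -> 'EE'
  1F -> 'F'
  5E -> 'EEEEE'

Decoded = HHHHHHHHHHHHHHHEEFEEEEE


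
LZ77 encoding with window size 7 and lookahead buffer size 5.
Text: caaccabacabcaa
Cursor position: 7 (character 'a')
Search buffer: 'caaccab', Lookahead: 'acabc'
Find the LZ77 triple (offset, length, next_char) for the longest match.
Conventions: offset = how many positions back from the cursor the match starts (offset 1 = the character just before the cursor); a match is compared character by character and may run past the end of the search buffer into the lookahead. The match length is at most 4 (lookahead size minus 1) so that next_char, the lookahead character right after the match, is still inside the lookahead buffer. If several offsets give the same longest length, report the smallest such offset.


Try each offset into the search buffer:
  offset=1 (pos 6, char 'b'): match length 0
  offset=2 (pos 5, char 'a'): match length 1
  offset=3 (pos 4, char 'c'): match length 0
  offset=4 (pos 3, char 'c'): match length 0
  offset=5 (pos 2, char 'a'): match length 2
  offset=6 (pos 1, char 'a'): match length 1
  offset=7 (pos 0, char 'c'): match length 0
Longest match has length 2 at offset 5.
next_char = character at position 7 + 2 = 9 -> 'a'

Best match: offset=5, length=2 (matching 'ac' starting at position 2)
LZ77 triple: (5, 2, 'a')


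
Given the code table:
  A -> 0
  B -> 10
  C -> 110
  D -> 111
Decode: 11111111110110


Decoding:
111 -> D
111 -> D
111 -> D
10 -> B
110 -> C


Result: DDDBC


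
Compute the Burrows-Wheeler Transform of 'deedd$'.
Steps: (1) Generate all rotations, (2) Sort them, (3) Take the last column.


Rotations (sorted):
  0: $deedd -> last char: d
  1: d$deed -> last char: d
  2: dd$dee -> last char: e
  3: deedd$ -> last char: $
  4: edd$de -> last char: e
  5: eedd$d -> last char: d


BWT = dde$ed


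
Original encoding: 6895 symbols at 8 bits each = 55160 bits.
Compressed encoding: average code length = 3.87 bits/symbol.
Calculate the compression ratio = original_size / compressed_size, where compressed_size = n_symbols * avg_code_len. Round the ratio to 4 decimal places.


original_size = n_symbols * orig_bits = 6895 * 8 = 55160 bits
compressed_size = n_symbols * avg_code_len = 6895 * 3.87 = 26683.65 bits
ratio = original_size / compressed_size = 55160 / 26683.65 = 2.0672

Compression ratio = 2.0672


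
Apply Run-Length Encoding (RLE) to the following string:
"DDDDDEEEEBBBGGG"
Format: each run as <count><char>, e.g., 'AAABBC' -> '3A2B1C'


Scanning runs left to right:
  i=0: run of 'D' x 5 -> '5D'
  i=5: run of 'E' x 4 -> '4E'
  i=9: run of 'B' x 3 -> '3B'
  i=12: run of 'G' x 3 -> '3G'

RLE = 5D4E3B3G


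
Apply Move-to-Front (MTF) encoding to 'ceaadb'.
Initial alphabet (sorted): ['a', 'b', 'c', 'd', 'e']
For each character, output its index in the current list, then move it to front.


MTF encoding:
'c': index 2 in ['a', 'b', 'c', 'd', 'e'] -> ['c', 'a', 'b', 'd', 'e']
'e': index 4 in ['c', 'a', 'b', 'd', 'e'] -> ['e', 'c', 'a', 'b', 'd']
'a': index 2 in ['e', 'c', 'a', 'b', 'd'] -> ['a', 'e', 'c', 'b', 'd']
'a': index 0 in ['a', 'e', 'c', 'b', 'd'] -> ['a', 'e', 'c', 'b', 'd']
'd': index 4 in ['a', 'e', 'c', 'b', 'd'] -> ['d', 'a', 'e', 'c', 'b']
'b': index 4 in ['d', 'a', 'e', 'c', 'b'] -> ['b', 'd', 'a', 'e', 'c']


Output: [2, 4, 2, 0, 4, 4]


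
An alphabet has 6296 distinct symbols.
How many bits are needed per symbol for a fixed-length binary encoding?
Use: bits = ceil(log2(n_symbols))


log2(6296) = 12.6202
Bracket: 2^12 = 4096 < 6296 <= 2^13 = 8192
So ceil(log2(6296)) = 13

bits = ceil(log2(6296)) = ceil(12.6202) = 13 bits


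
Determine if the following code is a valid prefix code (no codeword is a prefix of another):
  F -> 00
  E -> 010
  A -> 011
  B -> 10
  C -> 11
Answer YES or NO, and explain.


Checking each pair (does one codeword prefix another?):
  F='00' vs E='010': no prefix
  F='00' vs A='011': no prefix
  F='00' vs B='10': no prefix
  F='00' vs C='11': no prefix
  E='010' vs F='00': no prefix
  E='010' vs A='011': no prefix
  E='010' vs B='10': no prefix
  E='010' vs C='11': no prefix
  A='011' vs F='00': no prefix
  A='011' vs E='010': no prefix
  A='011' vs B='10': no prefix
  A='011' vs C='11': no prefix
  B='10' vs F='00': no prefix
  B='10' vs E='010': no prefix
  B='10' vs A='011': no prefix
  B='10' vs C='11': no prefix
  C='11' vs F='00': no prefix
  C='11' vs E='010': no prefix
  C='11' vs A='011': no prefix
  C='11' vs B='10': no prefix
No violation found over all pairs.

YES -- this is a valid prefix code. No codeword is a prefix of any other codeword.


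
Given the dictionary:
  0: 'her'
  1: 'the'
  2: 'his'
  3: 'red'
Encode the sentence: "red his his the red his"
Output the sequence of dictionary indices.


Look up each word in the dictionary:
  'red' -> 3
  'his' -> 2
  'his' -> 2
  'the' -> 1
  'red' -> 3
  'his' -> 2

Encoded: [3, 2, 2, 1, 3, 2]


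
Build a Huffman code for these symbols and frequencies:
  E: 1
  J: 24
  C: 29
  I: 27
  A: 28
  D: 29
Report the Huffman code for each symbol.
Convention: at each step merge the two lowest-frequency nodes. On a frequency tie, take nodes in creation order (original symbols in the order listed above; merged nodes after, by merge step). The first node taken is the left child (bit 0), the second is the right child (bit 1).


Huffman tree construction:
Step 1: Merge E(1) + J(24) = 25
Step 2: Merge (E+J)(25) + I(27) = 52
Step 3: Merge A(28) + C(29) = 57
Step 4: Merge D(29) + ((E+J)+I)(52) = 81
Step 5: Merge (A+C)(57) + (D+((E+J)+I))(81) = 138
Read each symbol's code off the tree from the root (left child = 0, right child = 1).

Codes:
  E: 1100 (length 4)
  J: 1101 (length 4)
  C: 01 (length 2)
  I: 111 (length 3)
  A: 00 (length 2)
  D: 10 (length 2)
Average code length: 353/138 = 2.5580 bits/symbol


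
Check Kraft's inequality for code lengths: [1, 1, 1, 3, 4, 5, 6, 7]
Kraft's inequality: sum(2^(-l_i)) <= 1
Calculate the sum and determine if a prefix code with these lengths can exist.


Sum = 2^(-1) + 2^(-1) + 2^(-1) + 2^(-3) + 2^(-4) + 2^(-5) + 2^(-6) + 2^(-7)
    = 0.5 + 0.5 + 0.5 + 0.125 + 0.0625 + 0.03125 + 0.015625 + 0.0078125
    = 223/128 = 1.7421875
Since 1.7421875 > 1, Kraft's inequality is NOT satisfied.
A prefix code with these lengths CANNOT exist.

Kraft sum = 1.7421875. Not satisfied.


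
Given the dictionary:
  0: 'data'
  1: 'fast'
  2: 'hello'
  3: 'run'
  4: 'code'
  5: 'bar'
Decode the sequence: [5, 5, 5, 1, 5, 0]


Look up each index in the dictionary:
  5 -> 'bar'
  5 -> 'bar'
  5 -> 'bar'
  1 -> 'fast'
  5 -> 'bar'
  0 -> 'data'

Decoded: "bar bar bar fast bar data"


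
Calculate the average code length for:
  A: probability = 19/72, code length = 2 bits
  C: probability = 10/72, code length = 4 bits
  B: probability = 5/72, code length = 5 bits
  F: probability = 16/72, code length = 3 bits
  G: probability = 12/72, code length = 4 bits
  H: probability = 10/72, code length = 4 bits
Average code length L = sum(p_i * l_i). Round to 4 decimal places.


Weighted contributions p_i * l_i:
  A: (19/72) * 2 = 38/72
  C: (10/72) * 4 = 40/72
  B: (5/72) * 5 = 25/72
  F: (16/72) * 3 = 48/72
  G: (12/72) * 4 = 48/72
  H: (10/72) * 4 = 40/72
Sum = (38 + 40 + 25 + 48 + 48 + 40)/72 = 239/72

L = 239/72 = 3.3194 bits/symbol


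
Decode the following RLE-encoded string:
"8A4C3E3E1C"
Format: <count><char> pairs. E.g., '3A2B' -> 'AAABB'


Expanding each <count><char> pair:
  8A -> 'AAAAAAAA'
  4C -> 'CCCC'
  3E -> 'EEE'
  3E -> 'EEE'
  1C -> 'C'

Decoded = AAAAAAAACCCCEEEEEEC


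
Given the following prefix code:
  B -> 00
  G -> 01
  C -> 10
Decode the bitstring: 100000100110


Decoding step by step:
Bits 10 -> C
Bits 00 -> B
Bits 00 -> B
Bits 10 -> C
Bits 01 -> G
Bits 10 -> C


Decoded message: CBBCGC


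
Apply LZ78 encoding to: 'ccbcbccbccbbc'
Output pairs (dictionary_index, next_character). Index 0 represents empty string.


LZ78 encoding steps:
Dictionary: {0: ''}
Step 1: w='' (idx 0), next='c' -> output (0, 'c'), add 'c' as idx 1
Step 2: w='c' (idx 1), next='b' -> output (1, 'b'), add 'cb' as idx 2
Step 3: w='cb' (idx 2), next='c' -> output (2, 'c'), add 'cbc' as idx 3
Step 4: w='cbc' (idx 3), next='c' -> output (3, 'c'), add 'cbcc' as idx 4
Step 5: w='' (idx 0), next='b' -> output (0, 'b'), add 'b' as idx 5
Step 6: w='b' (idx 5), next='c' -> output (5, 'c'), add 'bc' as idx 6


Encoded: [(0, 'c'), (1, 'b'), (2, 'c'), (3, 'c'), (0, 'b'), (5, 'c')]


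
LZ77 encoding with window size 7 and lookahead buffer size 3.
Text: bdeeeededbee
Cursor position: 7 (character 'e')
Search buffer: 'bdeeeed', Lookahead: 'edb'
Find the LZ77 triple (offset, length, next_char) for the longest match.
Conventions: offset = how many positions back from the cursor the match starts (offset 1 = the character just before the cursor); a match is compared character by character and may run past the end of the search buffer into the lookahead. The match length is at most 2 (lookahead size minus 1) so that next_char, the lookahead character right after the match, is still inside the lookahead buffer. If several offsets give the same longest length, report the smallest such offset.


Try each offset into the search buffer:
  offset=1 (pos 6, char 'd'): match length 0
  offset=2 (pos 5, char 'e'): match length 2
  offset=3 (pos 4, char 'e'): match length 1
  offset=4 (pos 3, char 'e'): match length 1
  offset=5 (pos 2, char 'e'): match length 1
  offset=6 (pos 1, char 'd'): match length 0
  offset=7 (pos 0, char 'b'): match length 0
Longest match has length 2 at offset 2.
next_char = character at position 7 + 2 = 9 -> 'b'

Best match: offset=2, length=2 (matching 'ed' starting at position 5)
LZ77 triple: (2, 2, 'b')


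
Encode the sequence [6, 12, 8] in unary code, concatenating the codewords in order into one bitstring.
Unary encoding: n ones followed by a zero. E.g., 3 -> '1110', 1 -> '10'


Encode each number as n ones followed by a terminating 0:
  6 -> 1111110 (7 bits)
  12 -> 1111111111110 (13 bits)
  8 -> 111111110 (9 bits)
Total length = 7 + 13 + 9 = 29 bits.

Unary([6, 12, 8]) = 11111101111111111110111111110 (29 bits)


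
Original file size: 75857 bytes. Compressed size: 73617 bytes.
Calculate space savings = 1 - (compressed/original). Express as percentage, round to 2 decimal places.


ratio = compressed/original = 73617/75857 = 0.970471
savings = 1 - ratio = 1 - 0.970471 = 0.029529
as a percentage: 0.029529 * 100 = 2.95%

Space savings = 1 - 73617/75857 = 2.95%


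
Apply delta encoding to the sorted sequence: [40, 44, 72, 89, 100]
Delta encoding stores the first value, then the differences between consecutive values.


First value: 40
Deltas:
  44 - 40 = 4
  72 - 44 = 28
  89 - 72 = 17
  100 - 89 = 11


Delta encoded: [40, 4, 28, 17, 11]


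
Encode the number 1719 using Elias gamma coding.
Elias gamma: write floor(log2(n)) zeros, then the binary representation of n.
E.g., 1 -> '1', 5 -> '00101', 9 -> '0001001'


num_bits = floor(log2(1719)) + 1 = 11
leading_zeros = num_bits - 1 = 10
binary(1719) = 11010110111

Elias gamma(1719) = '0000000000' + '11010110111' = 000000000011010110111 (21 bits)


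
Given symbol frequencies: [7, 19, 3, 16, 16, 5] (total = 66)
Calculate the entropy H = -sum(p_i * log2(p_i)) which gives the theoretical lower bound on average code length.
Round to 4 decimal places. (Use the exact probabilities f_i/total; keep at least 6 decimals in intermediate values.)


Per-symbol terms -p_i * log2(p_i) with p_i = f_i/66:
  p = 7/66 = 0.106061: log2(p) = -3.237039, -p*log2(p) = 0.343322
  p = 19/66 = 0.287879: log2(p) = -1.796467, -p*log2(p) = 0.517165
  p = 3/66 = 0.045455: log2(p) = -4.459432, -p*log2(p) = 0.202701
  p = 16/66 = 0.242424: log2(p) = -2.044394, -p*log2(p) = 0.495611
  p = 16/66 = 0.242424: log2(p) = -2.044394, -p*log2(p) = 0.495611
  p = 5/66 = 0.075758: log2(p) = -3.722466, -p*log2(p) = 0.282005
H = 0.343322 + 0.517165 + 0.202701 + 0.495611 + 0.495611 + 0.282005 = 2.336415

H = 2.3364 bits/symbol


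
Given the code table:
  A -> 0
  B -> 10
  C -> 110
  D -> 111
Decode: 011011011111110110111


Decoding:
0 -> A
110 -> C
110 -> C
111 -> D
111 -> D
10 -> B
110 -> C
111 -> D


Result: ACCDDBCD


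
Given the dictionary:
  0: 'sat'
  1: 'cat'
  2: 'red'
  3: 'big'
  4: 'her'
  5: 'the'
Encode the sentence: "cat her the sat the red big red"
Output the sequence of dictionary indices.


Look up each word in the dictionary:
  'cat' -> 1
  'her' -> 4
  'the' -> 5
  'sat' -> 0
  'the' -> 5
  'red' -> 2
  'big' -> 3
  'red' -> 2

Encoded: [1, 4, 5, 0, 5, 2, 3, 2]


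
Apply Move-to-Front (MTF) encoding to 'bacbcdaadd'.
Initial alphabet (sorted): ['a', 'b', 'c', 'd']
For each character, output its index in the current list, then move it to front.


MTF encoding:
'b': index 1 in ['a', 'b', 'c', 'd'] -> ['b', 'a', 'c', 'd']
'a': index 1 in ['b', 'a', 'c', 'd'] -> ['a', 'b', 'c', 'd']
'c': index 2 in ['a', 'b', 'c', 'd'] -> ['c', 'a', 'b', 'd']
'b': index 2 in ['c', 'a', 'b', 'd'] -> ['b', 'c', 'a', 'd']
'c': index 1 in ['b', 'c', 'a', 'd'] -> ['c', 'b', 'a', 'd']
'd': index 3 in ['c', 'b', 'a', 'd'] -> ['d', 'c', 'b', 'a']
'a': index 3 in ['d', 'c', 'b', 'a'] -> ['a', 'd', 'c', 'b']
'a': index 0 in ['a', 'd', 'c', 'b'] -> ['a', 'd', 'c', 'b']
'd': index 1 in ['a', 'd', 'c', 'b'] -> ['d', 'a', 'c', 'b']
'd': index 0 in ['d', 'a', 'c', 'b'] -> ['d', 'a', 'c', 'b']


Output: [1, 1, 2, 2, 1, 3, 3, 0, 1, 0]


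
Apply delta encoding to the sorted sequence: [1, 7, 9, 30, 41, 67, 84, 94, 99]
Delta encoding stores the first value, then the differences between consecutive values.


First value: 1
Deltas:
  7 - 1 = 6
  9 - 7 = 2
  30 - 9 = 21
  41 - 30 = 11
  67 - 41 = 26
  84 - 67 = 17
  94 - 84 = 10
  99 - 94 = 5


Delta encoded: [1, 6, 2, 21, 11, 26, 17, 10, 5]


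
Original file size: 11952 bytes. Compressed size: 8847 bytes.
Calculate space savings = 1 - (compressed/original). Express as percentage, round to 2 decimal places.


ratio = compressed/original = 8847/11952 = 0.740211
savings = 1 - ratio = 1 - 0.740211 = 0.259789
as a percentage: 0.259789 * 100 = 25.98%

Space savings = 1 - 8847/11952 = 25.98%


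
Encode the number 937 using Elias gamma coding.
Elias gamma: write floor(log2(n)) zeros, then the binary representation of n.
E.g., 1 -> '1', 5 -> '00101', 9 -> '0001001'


num_bits = floor(log2(937)) + 1 = 10
leading_zeros = num_bits - 1 = 9
binary(937) = 1110101001

Elias gamma(937) = '000000000' + '1110101001' = 0000000001110101001 (19 bits)


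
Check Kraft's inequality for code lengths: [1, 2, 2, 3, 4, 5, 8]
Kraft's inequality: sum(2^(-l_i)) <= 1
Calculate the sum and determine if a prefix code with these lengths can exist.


Sum = 2^(-1) + 2^(-2) + 2^(-2) + 2^(-3) + 2^(-4) + 2^(-5) + 2^(-8)
    = 0.5 + 0.25 + 0.25 + 0.125 + 0.0625 + 0.03125 + 0.00390625
    = 313/256 = 1.22265625
Since 1.22265625 > 1, Kraft's inequality is NOT satisfied.
A prefix code with these lengths CANNOT exist.

Kraft sum = 1.22265625. Not satisfied.


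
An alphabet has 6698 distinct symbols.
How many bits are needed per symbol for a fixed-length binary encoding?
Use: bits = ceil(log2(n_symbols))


log2(6698) = 12.7095
Bracket: 2^12 = 4096 < 6698 <= 2^13 = 8192
So ceil(log2(6698)) = 13

bits = ceil(log2(6698)) = ceil(12.7095) = 13 bits


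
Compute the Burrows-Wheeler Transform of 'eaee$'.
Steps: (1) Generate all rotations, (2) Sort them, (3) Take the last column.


Rotations (sorted):
  0: $eaee -> last char: e
  1: aee$e -> last char: e
  2: e$eae -> last char: e
  3: eaee$ -> last char: $
  4: ee$ea -> last char: a


BWT = eee$a


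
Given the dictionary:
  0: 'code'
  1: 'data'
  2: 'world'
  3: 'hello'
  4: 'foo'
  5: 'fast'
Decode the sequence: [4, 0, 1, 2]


Look up each index in the dictionary:
  4 -> 'foo'
  0 -> 'code'
  1 -> 'data'
  2 -> 'world'

Decoded: "foo code data world"


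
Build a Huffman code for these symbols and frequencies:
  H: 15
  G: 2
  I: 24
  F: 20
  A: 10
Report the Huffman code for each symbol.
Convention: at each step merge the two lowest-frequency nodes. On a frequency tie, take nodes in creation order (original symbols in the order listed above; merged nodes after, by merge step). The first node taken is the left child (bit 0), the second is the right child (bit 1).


Huffman tree construction:
Step 1: Merge G(2) + A(10) = 12
Step 2: Merge (G+A)(12) + H(15) = 27
Step 3: Merge F(20) + I(24) = 44
Step 4: Merge ((G+A)+H)(27) + (F+I)(44) = 71
Read each symbol's code off the tree from the root (left child = 0, right child = 1).

Codes:
  H: 01 (length 2)
  G: 000 (length 3)
  I: 11 (length 2)
  F: 10 (length 2)
  A: 001 (length 3)
Average code length: 154/71 = 2.1690 bits/symbol


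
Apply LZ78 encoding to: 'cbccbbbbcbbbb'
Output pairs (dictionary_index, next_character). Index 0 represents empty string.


LZ78 encoding steps:
Dictionary: {0: ''}
Step 1: w='' (idx 0), next='c' -> output (0, 'c'), add 'c' as idx 1
Step 2: w='' (idx 0), next='b' -> output (0, 'b'), add 'b' as idx 2
Step 3: w='c' (idx 1), next='c' -> output (1, 'c'), add 'cc' as idx 3
Step 4: w='b' (idx 2), next='b' -> output (2, 'b'), add 'bb' as idx 4
Step 5: w='bb' (idx 4), next='c' -> output (4, 'c'), add 'bbc' as idx 5
Step 6: w='bb' (idx 4), next='b' -> output (4, 'b'), add 'bbb' as idx 6
Step 7: w='b' (idx 2), end of input -> output (2, '')


Encoded: [(0, 'c'), (0, 'b'), (1, 'c'), (2, 'b'), (4, 'c'), (4, 'b'), (2, '')]


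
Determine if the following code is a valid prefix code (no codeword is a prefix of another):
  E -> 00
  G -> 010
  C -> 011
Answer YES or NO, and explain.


Checking each pair (does one codeword prefix another?):
  E='00' vs G='010': no prefix
  E='00' vs C='011': no prefix
  G='010' vs E='00': no prefix
  G='010' vs C='011': no prefix
  C='011' vs E='00': no prefix
  C='011' vs G='010': no prefix
No violation found over all pairs.

YES -- this is a valid prefix code. No codeword is a prefix of any other codeword.


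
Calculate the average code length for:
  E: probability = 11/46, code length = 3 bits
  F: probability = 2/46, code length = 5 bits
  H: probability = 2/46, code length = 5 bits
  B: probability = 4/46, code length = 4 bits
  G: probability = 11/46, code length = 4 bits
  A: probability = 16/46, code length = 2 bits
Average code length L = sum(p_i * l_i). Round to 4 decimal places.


Weighted contributions p_i * l_i:
  E: (11/46) * 3 = 33/46
  F: (2/46) * 5 = 10/46
  H: (2/46) * 5 = 10/46
  B: (4/46) * 4 = 16/46
  G: (11/46) * 4 = 44/46
  A: (16/46) * 2 = 32/46
Sum = (33 + 10 + 10 + 16 + 44 + 32)/46 = 145/46

L = 145/46 = 3.1522 bits/symbol


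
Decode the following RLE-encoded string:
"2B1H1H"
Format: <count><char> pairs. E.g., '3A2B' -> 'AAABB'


Expanding each <count><char> pair:
  2B -> 'BB'
  1H -> 'H'
  1H -> 'H'

Decoded = BBHH


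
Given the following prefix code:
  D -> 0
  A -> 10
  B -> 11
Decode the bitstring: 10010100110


Decoding step by step:
Bits 10 -> A
Bits 0 -> D
Bits 10 -> A
Bits 10 -> A
Bits 0 -> D
Bits 11 -> B
Bits 0 -> D


Decoded message: ADAADBD


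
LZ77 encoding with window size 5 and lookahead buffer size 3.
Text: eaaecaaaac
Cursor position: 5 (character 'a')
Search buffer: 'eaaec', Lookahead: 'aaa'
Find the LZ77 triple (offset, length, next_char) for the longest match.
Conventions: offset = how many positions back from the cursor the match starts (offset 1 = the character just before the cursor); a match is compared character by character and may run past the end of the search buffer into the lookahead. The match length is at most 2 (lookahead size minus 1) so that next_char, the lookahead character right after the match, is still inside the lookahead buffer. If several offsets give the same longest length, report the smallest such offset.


Try each offset into the search buffer:
  offset=1 (pos 4, char 'c'): match length 0
  offset=2 (pos 3, char 'e'): match length 0
  offset=3 (pos 2, char 'a'): match length 1
  offset=4 (pos 1, char 'a'): match length 2
  offset=5 (pos 0, char 'e'): match length 0
Longest match has length 2 at offset 4.
next_char = character at position 5 + 2 = 7 -> 'a'

Best match: offset=4, length=2 (matching 'aa' starting at position 1)
LZ77 triple: (4, 2, 'a')


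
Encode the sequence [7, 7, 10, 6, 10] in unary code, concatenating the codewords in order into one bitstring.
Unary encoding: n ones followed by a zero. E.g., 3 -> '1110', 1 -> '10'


Encode each number as n ones followed by a terminating 0:
  7 -> 11111110 (8 bits)
  7 -> 11111110 (8 bits)
  10 -> 11111111110 (11 bits)
  6 -> 1111110 (7 bits)
  10 -> 11111111110 (11 bits)
Total length = 8 + 8 + 11 + 7 + 11 = 45 bits.

Unary([7, 7, 10, 6, 10]) = 111111101111111011111111110111111011111111110 (45 bits)


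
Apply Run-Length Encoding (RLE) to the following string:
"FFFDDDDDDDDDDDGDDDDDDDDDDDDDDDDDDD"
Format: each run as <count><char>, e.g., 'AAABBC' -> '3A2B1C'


Scanning runs left to right:
  i=0: run of 'F' x 3 -> '3F'
  i=3: run of 'D' x 11 -> '11D'
  i=14: run of 'G' x 1 -> '1G'
  i=15: run of 'D' x 19 -> '19D'

RLE = 3F11D1G19D


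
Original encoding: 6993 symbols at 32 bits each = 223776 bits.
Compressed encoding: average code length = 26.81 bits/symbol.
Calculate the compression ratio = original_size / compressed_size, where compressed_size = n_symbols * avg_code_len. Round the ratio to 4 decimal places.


original_size = n_symbols * orig_bits = 6993 * 32 = 223776 bits
compressed_size = n_symbols * avg_code_len = 6993 * 26.81 = 187482.33 bits
ratio = original_size / compressed_size = 223776 / 187482.33 = 1.1936

Compression ratio = 1.1936


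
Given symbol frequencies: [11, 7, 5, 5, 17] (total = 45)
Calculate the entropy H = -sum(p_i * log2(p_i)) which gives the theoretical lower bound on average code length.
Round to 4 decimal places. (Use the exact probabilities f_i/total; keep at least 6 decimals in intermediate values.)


Per-symbol terms -p_i * log2(p_i) with p_i = f_i/45:
  p = 11/45 = 0.244444: log2(p) = -2.032421, -p*log2(p) = 0.496814
  p = 7/45 = 0.155556: log2(p) = -2.684498, -p*log2(p) = 0.417589
  p = 5/45 = 0.111111: log2(p) = -3.169925, -p*log2(p) = 0.352214
  p = 5/45 = 0.111111: log2(p) = -3.169925, -p*log2(p) = 0.352214
  p = 17/45 = 0.377778: log2(p) = -1.404390, -p*log2(p) = 0.530547
H = 0.496814 + 0.417589 + 0.352214 + 0.352214 + 0.530547 = 2.149378

H = 2.1494 bits/symbol


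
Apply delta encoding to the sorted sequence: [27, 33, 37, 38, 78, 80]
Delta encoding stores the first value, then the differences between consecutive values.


First value: 27
Deltas:
  33 - 27 = 6
  37 - 33 = 4
  38 - 37 = 1
  78 - 38 = 40
  80 - 78 = 2


Delta encoded: [27, 6, 4, 1, 40, 2]


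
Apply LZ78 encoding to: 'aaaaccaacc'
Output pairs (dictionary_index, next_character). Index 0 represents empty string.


LZ78 encoding steps:
Dictionary: {0: ''}
Step 1: w='' (idx 0), next='a' -> output (0, 'a'), add 'a' as idx 1
Step 2: w='a' (idx 1), next='a' -> output (1, 'a'), add 'aa' as idx 2
Step 3: w='a' (idx 1), next='c' -> output (1, 'c'), add 'ac' as idx 3
Step 4: w='' (idx 0), next='c' -> output (0, 'c'), add 'c' as idx 4
Step 5: w='aa' (idx 2), next='c' -> output (2, 'c'), add 'aac' as idx 5
Step 6: w='c' (idx 4), end of input -> output (4, '')


Encoded: [(0, 'a'), (1, 'a'), (1, 'c'), (0, 'c'), (2, 'c'), (4, '')]


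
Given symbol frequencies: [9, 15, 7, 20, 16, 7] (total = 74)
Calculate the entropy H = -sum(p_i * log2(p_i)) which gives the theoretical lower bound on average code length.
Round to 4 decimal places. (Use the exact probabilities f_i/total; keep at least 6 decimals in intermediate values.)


Per-symbol terms -p_i * log2(p_i) with p_i = f_i/74:
  p = 9/74 = 0.121622: log2(p) = -3.039528, -p*log2(p) = 0.369672
  p = 15/74 = 0.202703: log2(p) = -2.302563, -p*log2(p) = 0.466736
  p = 7/74 = 0.094595: log2(p) = -3.402098, -p*log2(p) = 0.321820
  p = 20/74 = 0.270270: log2(p) = -1.887525, -p*log2(p) = 0.510142
  p = 16/74 = 0.216216: log2(p) = -2.209453, -p*log2(p) = 0.477720
  p = 7/74 = 0.094595: log2(p) = -3.402098, -p*log2(p) = 0.321820
H = 0.369672 + 0.466736 + 0.321820 + 0.510142 + 0.477720 + 0.321820 = 2.467910

H = 2.4679 bits/symbol


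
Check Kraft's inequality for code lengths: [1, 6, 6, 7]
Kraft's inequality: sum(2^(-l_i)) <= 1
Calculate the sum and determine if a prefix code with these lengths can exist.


Sum = 2^(-1) + 2^(-6) + 2^(-6) + 2^(-7)
    = 0.5 + 0.015625 + 0.015625 + 0.0078125
    = 69/128 = 0.5390625
Since 0.5390625 <= 1, Kraft's inequality IS satisfied.
A prefix code with these lengths CAN exist.

Kraft sum = 0.5390625. Satisfied.


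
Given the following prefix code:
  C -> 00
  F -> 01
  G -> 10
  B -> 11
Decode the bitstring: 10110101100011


Decoding step by step:
Bits 10 -> G
Bits 11 -> B
Bits 01 -> F
Bits 01 -> F
Bits 10 -> G
Bits 00 -> C
Bits 11 -> B


Decoded message: GBFFGCB


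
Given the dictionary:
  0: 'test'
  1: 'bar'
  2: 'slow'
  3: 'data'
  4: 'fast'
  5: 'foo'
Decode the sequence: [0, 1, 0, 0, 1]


Look up each index in the dictionary:
  0 -> 'test'
  1 -> 'bar'
  0 -> 'test'
  0 -> 'test'
  1 -> 'bar'

Decoded: "test bar test test bar"


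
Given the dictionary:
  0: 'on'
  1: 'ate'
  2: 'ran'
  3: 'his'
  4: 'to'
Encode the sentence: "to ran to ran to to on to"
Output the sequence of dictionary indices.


Look up each word in the dictionary:
  'to' -> 4
  'ran' -> 2
  'to' -> 4
  'ran' -> 2
  'to' -> 4
  'to' -> 4
  'on' -> 0
  'to' -> 4

Encoded: [4, 2, 4, 2, 4, 4, 0, 4]


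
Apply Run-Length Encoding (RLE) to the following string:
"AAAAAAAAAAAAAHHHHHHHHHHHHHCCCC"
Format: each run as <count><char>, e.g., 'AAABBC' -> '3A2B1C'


Scanning runs left to right:
  i=0: run of 'A' x 13 -> '13A'
  i=13: run of 'H' x 13 -> '13H'
  i=26: run of 'C' x 4 -> '4C'

RLE = 13A13H4C


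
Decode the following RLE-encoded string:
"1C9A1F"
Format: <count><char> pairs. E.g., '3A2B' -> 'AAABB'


Expanding each <count><char> pair:
  1C -> 'C'
  9A -> 'AAAAAAAAA'
  1F -> 'F'

Decoded = CAAAAAAAAAF


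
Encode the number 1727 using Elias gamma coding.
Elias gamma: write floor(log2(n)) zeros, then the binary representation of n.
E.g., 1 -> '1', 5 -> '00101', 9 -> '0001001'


num_bits = floor(log2(1727)) + 1 = 11
leading_zeros = num_bits - 1 = 10
binary(1727) = 11010111111

Elias gamma(1727) = '0000000000' + '11010111111' = 000000000011010111111 (21 bits)


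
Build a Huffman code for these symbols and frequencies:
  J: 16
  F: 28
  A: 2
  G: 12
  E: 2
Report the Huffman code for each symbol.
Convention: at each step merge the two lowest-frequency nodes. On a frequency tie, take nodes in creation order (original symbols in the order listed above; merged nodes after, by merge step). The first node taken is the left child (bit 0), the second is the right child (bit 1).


Huffman tree construction:
Step 1: Merge A(2) + E(2) = 4
Step 2: Merge (A+E)(4) + G(12) = 16
Step 3: Merge J(16) + ((A+E)+G)(16) = 32
Step 4: Merge F(28) + (J+((A+E)+G))(32) = 60
Read each symbol's code off the tree from the root (left child = 0, right child = 1).

Codes:
  J: 10 (length 2)
  F: 0 (length 1)
  A: 1100 (length 4)
  G: 111 (length 3)
  E: 1101 (length 4)
Average code length: 112/60 = 1.8667 bits/symbol


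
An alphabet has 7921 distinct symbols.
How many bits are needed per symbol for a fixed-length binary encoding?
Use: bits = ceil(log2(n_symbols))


log2(7921) = 12.9515
Bracket: 2^12 = 4096 < 7921 <= 2^13 = 8192
So ceil(log2(7921)) = 13

bits = ceil(log2(7921)) = ceil(12.9515) = 13 bits


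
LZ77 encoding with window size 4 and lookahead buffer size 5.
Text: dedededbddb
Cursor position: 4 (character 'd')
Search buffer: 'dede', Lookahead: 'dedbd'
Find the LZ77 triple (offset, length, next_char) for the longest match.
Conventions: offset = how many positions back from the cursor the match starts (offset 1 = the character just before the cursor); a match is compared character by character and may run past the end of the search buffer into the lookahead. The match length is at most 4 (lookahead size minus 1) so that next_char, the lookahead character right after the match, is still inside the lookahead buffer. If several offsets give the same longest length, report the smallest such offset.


Try each offset into the search buffer:
  offset=1 (pos 3, char 'e'): match length 0
  offset=2 (pos 2, char 'd'): match length 3
  offset=3 (pos 1, char 'e'): match length 0
  offset=4 (pos 0, char 'd'): match length 3
Longest match has length 3, found at offsets 2, 4; take the smallest, offset 2.
next_char = character at position 4 + 3 = 7 -> 'b'

Best match: offset=2, length=3 (matching 'ded' starting at position 2)
LZ77 triple: (2, 3, 'b')


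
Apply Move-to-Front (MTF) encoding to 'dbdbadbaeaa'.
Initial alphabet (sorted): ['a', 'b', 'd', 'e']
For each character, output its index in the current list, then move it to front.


MTF encoding:
'd': index 2 in ['a', 'b', 'd', 'e'] -> ['d', 'a', 'b', 'e']
'b': index 2 in ['d', 'a', 'b', 'e'] -> ['b', 'd', 'a', 'e']
'd': index 1 in ['b', 'd', 'a', 'e'] -> ['d', 'b', 'a', 'e']
'b': index 1 in ['d', 'b', 'a', 'e'] -> ['b', 'd', 'a', 'e']
'a': index 2 in ['b', 'd', 'a', 'e'] -> ['a', 'b', 'd', 'e']
'd': index 2 in ['a', 'b', 'd', 'e'] -> ['d', 'a', 'b', 'e']
'b': index 2 in ['d', 'a', 'b', 'e'] -> ['b', 'd', 'a', 'e']
'a': index 2 in ['b', 'd', 'a', 'e'] -> ['a', 'b', 'd', 'e']
'e': index 3 in ['a', 'b', 'd', 'e'] -> ['e', 'a', 'b', 'd']
'a': index 1 in ['e', 'a', 'b', 'd'] -> ['a', 'e', 'b', 'd']
'a': index 0 in ['a', 'e', 'b', 'd'] -> ['a', 'e', 'b', 'd']


Output: [2, 2, 1, 1, 2, 2, 2, 2, 3, 1, 0]


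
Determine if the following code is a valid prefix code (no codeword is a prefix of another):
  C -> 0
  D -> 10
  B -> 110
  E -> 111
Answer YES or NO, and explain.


Checking each pair (does one codeword prefix another?):
  C='0' vs D='10': no prefix
  C='0' vs B='110': no prefix
  C='0' vs E='111': no prefix
  D='10' vs C='0': no prefix
  D='10' vs B='110': no prefix
  D='10' vs E='111': no prefix
  B='110' vs C='0': no prefix
  B='110' vs D='10': no prefix
  B='110' vs E='111': no prefix
  E='111' vs C='0': no prefix
  E='111' vs D='10': no prefix
  E='111' vs B='110': no prefix
No violation found over all pairs.

YES -- this is a valid prefix code. No codeword is a prefix of any other codeword.


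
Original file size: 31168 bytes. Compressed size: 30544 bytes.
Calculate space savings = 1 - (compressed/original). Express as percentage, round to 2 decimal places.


ratio = compressed/original = 30544/31168 = 0.979979
savings = 1 - ratio = 1 - 0.979979 = 0.020021
as a percentage: 0.020021 * 100 = 2.0%

Space savings = 1 - 30544/31168 = 2.0%


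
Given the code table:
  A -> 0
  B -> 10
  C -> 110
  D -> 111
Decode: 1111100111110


Decoding:
111 -> D
110 -> C
0 -> A
111 -> D
110 -> C


Result: DCADC


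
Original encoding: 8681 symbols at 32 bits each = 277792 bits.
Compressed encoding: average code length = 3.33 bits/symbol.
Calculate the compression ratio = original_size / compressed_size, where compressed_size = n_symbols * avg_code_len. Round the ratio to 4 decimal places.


original_size = n_symbols * orig_bits = 8681 * 32 = 277792 bits
compressed_size = n_symbols * avg_code_len = 8681 * 3.33 = 28907.73 bits
ratio = original_size / compressed_size = 277792 / 28907.73 = 9.6096

Compression ratio = 9.6096


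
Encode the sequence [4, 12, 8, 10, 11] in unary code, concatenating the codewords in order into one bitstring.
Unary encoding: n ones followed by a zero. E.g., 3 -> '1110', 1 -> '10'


Encode each number as n ones followed by a terminating 0:
  4 -> 11110 (5 bits)
  12 -> 1111111111110 (13 bits)
  8 -> 111111110 (9 bits)
  10 -> 11111111110 (11 bits)
  11 -> 111111111110 (12 bits)
Total length = 5 + 13 + 9 + 11 + 12 = 50 bits.

Unary([4, 12, 8, 10, 11]) = 11110111111111111011111111011111111110111111111110 (50 bits)
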